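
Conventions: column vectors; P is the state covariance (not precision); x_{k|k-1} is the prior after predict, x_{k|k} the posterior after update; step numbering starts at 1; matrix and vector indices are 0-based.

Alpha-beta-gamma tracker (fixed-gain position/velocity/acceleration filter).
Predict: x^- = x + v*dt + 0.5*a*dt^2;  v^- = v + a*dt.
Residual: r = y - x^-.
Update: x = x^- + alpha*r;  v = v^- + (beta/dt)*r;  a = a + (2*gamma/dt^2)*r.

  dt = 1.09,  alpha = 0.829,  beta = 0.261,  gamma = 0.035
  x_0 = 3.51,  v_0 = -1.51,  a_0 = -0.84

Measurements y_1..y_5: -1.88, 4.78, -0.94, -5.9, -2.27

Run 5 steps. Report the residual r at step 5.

resid = 7.8101

step 1: x_pred=1.3651  r=-3.2451  x^+=-1.3251  v^+=-3.2026  a^+=-1.0312
step 2: x_pred=-5.4285  r=10.2085  x^+=3.0343  v^+=-1.8822  a^+=-0.4297
step 3: x_pred=0.7275  r=-1.6675  x^+=-0.6549  v^+=-2.7499  a^+=-0.5280
step 4: x_pred=-3.9659  r=-1.9341  x^+=-5.5693  v^+=-3.7885  a^+=-0.6419
step 5: x_pred=-10.0801  r=7.8101  x^+=-3.6055  v^+=-2.6181  a^+=-0.1818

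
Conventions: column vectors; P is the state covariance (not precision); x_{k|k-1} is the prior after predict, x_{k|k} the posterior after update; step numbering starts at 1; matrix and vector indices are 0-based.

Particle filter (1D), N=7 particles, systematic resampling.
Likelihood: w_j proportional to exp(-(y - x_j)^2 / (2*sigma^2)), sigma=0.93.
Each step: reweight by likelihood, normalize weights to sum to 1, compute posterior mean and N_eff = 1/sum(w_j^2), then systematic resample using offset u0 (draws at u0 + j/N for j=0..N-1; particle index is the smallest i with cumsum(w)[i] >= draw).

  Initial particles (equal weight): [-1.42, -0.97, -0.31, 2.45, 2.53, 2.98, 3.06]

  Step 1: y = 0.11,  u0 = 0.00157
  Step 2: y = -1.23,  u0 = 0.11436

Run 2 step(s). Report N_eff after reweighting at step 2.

N_eff = 6.6863

step 1: w=[0.1466, 0.2892, 0.5125, 0.0239, 0.0192, 0.0049, 0.0037]  mean=-0.5145  Neff=2.7120  idx=[0, 0, 1, 1, 2, 2, 2]
step 2: w=[0.1712, 0.1712, 0.1681, 0.1681, 0.1072, 0.1072, 0.1072]  mean=-0.9119  Neff=6.6863  idx=[0, 1, 2, 3, 4, 5, 6]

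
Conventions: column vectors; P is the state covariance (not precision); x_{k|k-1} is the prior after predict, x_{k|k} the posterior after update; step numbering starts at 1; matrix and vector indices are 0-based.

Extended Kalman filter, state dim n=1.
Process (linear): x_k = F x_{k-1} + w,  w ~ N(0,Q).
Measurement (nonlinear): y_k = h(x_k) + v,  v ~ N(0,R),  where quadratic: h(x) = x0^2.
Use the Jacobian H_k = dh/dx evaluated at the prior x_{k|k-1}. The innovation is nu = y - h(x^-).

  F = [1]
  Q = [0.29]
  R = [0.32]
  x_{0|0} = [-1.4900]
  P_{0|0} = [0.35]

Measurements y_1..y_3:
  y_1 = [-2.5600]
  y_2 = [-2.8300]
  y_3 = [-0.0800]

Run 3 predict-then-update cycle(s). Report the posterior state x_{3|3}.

step 1: x^-=[-1.4900]  P^-=[0.6400]  H_jac=[-2.9800]  S=[6.0035]  K=[-0.3177]  nu=[-4.7801]  x^+=[0.0286]  P^+=[0.0341]
step 2: x^-=[0.0286]  P^-=[0.3241]  H_jac=[0.0571]  S=[0.3211]  K=[0.0577]  nu=[-2.8308]  x^+=[-0.1347]  P^+=[0.3230]
step 3: x^-=[-0.1347]  P^-=[0.6130]  H_jac=[-0.2693]  S=[0.3645]  K=[-0.4530]  nu=[-0.0981]  x^+=[-0.0902]  P^+=[0.5382]

x_post = [-0.0902]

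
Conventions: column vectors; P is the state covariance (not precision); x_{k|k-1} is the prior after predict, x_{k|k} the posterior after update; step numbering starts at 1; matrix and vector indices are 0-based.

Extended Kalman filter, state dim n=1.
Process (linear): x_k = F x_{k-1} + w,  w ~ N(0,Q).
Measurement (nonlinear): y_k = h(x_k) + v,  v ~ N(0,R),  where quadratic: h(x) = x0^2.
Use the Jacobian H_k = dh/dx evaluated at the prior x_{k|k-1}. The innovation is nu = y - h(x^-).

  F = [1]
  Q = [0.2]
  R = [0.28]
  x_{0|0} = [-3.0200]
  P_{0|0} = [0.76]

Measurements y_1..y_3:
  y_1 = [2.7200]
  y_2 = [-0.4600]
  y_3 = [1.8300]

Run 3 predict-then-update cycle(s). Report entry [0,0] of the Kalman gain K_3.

K[0,0] = -0.3865

step 1: x^-=[-3.0200]  P^-=[0.9600]  H_jac=[-6.0400]  S=[35.3023]  K=[-0.1642]  nu=[-6.4004]  x^+=[-1.9687]  P^+=[0.0076]
step 2: x^-=[-1.9687]  P^-=[0.2076]  H_jac=[-3.9375]  S=[3.4988]  K=[-0.2336]  nu=[-4.3359]  x^+=[-0.9557]  P^+=[0.0166]
step 3: x^-=[-0.9557]  P^-=[0.2166]  H_jac=[-1.9113]  S=[1.0713]  K=[-0.3865]  nu=[0.9167]  x^+=[-1.3099]  P^+=[0.0566]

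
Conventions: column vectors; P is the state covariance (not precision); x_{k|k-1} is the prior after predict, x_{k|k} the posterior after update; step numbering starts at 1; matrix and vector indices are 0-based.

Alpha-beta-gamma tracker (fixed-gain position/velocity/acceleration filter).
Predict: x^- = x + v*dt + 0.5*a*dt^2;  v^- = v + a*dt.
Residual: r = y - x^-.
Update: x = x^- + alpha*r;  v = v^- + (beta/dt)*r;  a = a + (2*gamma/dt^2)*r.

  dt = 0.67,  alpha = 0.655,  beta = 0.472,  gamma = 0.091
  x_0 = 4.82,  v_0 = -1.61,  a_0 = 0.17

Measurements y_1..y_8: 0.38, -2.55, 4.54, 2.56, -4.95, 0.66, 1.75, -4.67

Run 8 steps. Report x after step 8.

step 1: x_pred=3.7795  r=-3.3995  x^+=1.5528  v^+=-3.8909  a^+=-1.2083
step 2: x_pred=-1.3253  r=-1.2247  x^+=-2.1275  v^+=-5.5632  a^+=-1.7048
step 3: x_pred=-6.2375  r=10.7775  x^+=0.8218  v^+=0.8871  a^+=2.6648
step 4: x_pred=2.0142  r=0.5458  x^+=2.3717  v^+=3.0570  a^+=2.8861
step 5: x_pred=5.0676  r=-10.0176  x^+=-1.4939  v^+=-2.0666  a^+=-1.1754
step 6: x_pred=-3.1423  r=3.8023  x^+=-0.6518  v^+=-0.1754  a^+=0.3662
step 7: x_pred=-0.6872  r=2.4372  x^+=0.9092  v^+=1.7868  a^+=1.3543
step 8: x_pred=2.4103  r=-7.0803  x^+=-2.2273  v^+=-2.2937  a^+=-1.5163

x_post = -2.2273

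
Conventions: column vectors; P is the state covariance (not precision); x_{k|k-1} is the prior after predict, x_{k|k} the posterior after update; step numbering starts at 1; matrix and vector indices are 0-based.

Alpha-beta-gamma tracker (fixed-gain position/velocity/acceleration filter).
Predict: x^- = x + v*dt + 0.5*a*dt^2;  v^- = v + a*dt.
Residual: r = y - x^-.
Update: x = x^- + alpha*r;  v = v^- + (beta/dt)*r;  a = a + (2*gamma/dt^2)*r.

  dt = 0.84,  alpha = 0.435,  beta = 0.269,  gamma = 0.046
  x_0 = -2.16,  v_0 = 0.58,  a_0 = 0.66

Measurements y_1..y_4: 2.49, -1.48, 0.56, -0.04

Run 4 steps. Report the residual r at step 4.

resid = -3.5432

step 1: x_pred=-1.4400  r=3.9300  x^+=0.2696  v^+=2.3929  a^+=1.1724
step 2: x_pred=2.6933  r=-4.1733  x^+=0.8779  v^+=2.0413  a^+=0.6283
step 3: x_pred=2.8142  r=-2.2542  x^+=1.8336  v^+=1.8472  a^+=0.3344
step 4: x_pred=3.5032  r=-3.5432  x^+=1.9619  v^+=0.9933  a^+=-0.1276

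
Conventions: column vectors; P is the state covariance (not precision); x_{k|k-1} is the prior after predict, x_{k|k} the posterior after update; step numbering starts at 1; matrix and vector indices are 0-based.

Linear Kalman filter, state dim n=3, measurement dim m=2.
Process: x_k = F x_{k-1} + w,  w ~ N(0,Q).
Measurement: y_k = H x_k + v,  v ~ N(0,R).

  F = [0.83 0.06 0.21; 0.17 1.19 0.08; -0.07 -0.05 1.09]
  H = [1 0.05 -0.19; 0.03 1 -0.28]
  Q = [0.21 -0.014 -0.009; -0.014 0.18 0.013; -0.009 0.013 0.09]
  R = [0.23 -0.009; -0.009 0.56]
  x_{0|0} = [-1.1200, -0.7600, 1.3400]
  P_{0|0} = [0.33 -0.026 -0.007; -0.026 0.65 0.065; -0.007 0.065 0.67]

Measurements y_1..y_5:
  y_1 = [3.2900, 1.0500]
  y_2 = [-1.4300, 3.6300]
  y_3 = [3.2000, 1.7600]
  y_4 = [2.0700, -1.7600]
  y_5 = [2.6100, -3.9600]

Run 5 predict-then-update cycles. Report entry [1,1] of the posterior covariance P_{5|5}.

P_post[1,1] = 0.4474

step 1: x^-=[-0.6938, -0.9876, 1.5770]  P^-=[0.4658 0.0801 0.1218; 0.0801 1.1160 0.1140; 0.1218 0.1140 0.8831]  S=[0.6901 0.1300; 0.1300 1.6845]  K=[0.6501 -0.0145; 0.0448 0.6415; -0.0446 -0.0735]  nu=[4.3328, 2.5000]  x^+=[2.0865, 0.8101, 1.2001]  P^+=[0.1763 0.0216 0.1461; 0.0216 0.4139 0.1989; 0.1461 0.1989 0.8717]
step 2: x^-=[2.0324, 1.4148, 1.1215]  P^-=[0.4295 0.1422 0.3190; 0.1422 0.8274 0.3438; 0.3190 0.3438 1.0838]  S=[0.5872 0.0841; 0.0841 1.2834]  K=[0.6390 0.0094; 0.1205 0.5651; 0.2184 0.0246]  nu=[-3.3200, 2.4683]  x^+=[-0.0660, 2.4095, 0.4573]  P^+=[0.1886 0.0597 0.2353; 0.0597 0.3976 0.2999; 0.2353 0.2999 1.0541]
step 3: x^-=[0.1858, 2.8926, 0.3826]  P^-=[0.4834 0.2187 0.4433; 0.2187 0.8428 0.5036; 0.4433 0.5036 1.2761]  S=[0.6054 0.1052; 0.1052 1.2270]  K=[0.6719 0.0313; 0.1751 0.5623; 0.3560 0.0996]  nu=[2.9422, -1.0311]  x^+=[2.1305, 2.8281, 1.3273]  P^+=[0.2044 0.0856 0.2864; 0.0856 0.4156 0.3743; 0.2864 0.3743 1.1798]
step 4: x^-=[2.2168, 3.8338, 1.1562]  P^-=[0.5221 0.2743 0.5195; 0.2743 0.8956 0.6163; 0.5195 0.6163 1.4099]  S=[0.6236 0.1270; 0.1270 1.2292]  K=[0.6916 0.0461; 0.2071 0.5735; 0.4225 0.1493]  nu=[-0.1188, -5.3365]  x^+=[1.8886, 0.7486, 0.3094]  P^+=[0.2131 0.1009 0.3132; 0.1009 0.4344 0.4218; 0.3132 0.4218 1.2551]
step 5: x^-=[1.6774, 1.2366, 0.1676]  P^-=[0.5436 0.3083 0.5619; 0.3083 0.9390 0.6866; 0.5619 0.6866 1.4903]  S=[0.6340 0.1417; 0.1417 1.2409]  K=[0.7011 0.0547; 0.2241 0.5837; 0.4539 0.1788]  nu=[0.9026, -5.2000]  x^+=[2.0256, -1.5961, -0.3524]  P^+=[0.2174 0.1093 0.3267; 0.1093 0.4474 0.4494; 0.3267 0.4494 1.2970]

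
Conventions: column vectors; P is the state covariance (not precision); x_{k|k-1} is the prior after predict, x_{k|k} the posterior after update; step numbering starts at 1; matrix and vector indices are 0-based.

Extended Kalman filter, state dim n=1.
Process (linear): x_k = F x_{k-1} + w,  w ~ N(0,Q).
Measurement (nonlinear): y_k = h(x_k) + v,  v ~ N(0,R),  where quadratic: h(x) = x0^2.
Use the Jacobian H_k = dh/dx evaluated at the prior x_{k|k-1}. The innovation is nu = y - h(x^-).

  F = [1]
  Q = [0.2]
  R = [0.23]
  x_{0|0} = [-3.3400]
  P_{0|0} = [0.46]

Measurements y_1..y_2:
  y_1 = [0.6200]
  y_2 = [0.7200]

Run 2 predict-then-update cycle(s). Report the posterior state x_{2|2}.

step 1: x^-=[-3.3400]  P^-=[0.6600]  H_jac=[-6.6800]  S=[29.6808]  K=[-0.1485]  nu=[-10.5356]  x^+=[-1.7750]  P^+=[0.0051]
step 2: x^-=[-1.7750]  P^-=[0.2051]  H_jac=[-3.5501]  S=[2.8151]  K=[-0.2587]  nu=[-2.4308]  x^+=[-1.1463]  P^+=[0.0168]

x_post = [-1.1463]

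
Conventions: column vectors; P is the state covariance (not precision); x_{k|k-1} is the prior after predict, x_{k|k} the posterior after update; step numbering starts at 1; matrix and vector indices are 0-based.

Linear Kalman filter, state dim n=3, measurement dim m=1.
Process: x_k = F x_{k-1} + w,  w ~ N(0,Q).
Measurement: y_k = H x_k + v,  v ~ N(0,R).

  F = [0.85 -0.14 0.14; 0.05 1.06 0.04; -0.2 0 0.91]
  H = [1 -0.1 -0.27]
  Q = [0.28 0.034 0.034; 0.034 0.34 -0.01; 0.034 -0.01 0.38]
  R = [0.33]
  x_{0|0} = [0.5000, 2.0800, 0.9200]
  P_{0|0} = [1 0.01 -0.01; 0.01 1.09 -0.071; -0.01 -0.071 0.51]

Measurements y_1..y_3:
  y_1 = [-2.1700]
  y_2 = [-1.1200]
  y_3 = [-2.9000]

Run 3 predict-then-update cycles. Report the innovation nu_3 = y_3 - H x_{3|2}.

innov = [-1.4391]

step 1: x^-=[0.2626, 2.2666, 0.7372]  P^-=[1.0319 -0.0840 -0.0692; -0.0840 1.5630 -0.0724; -0.0692 -0.0724 0.8460]  S=[1.4894]  K=[0.7110; -0.1482; -0.1949]  nu=[-2.0069]  x^+=[-1.1643, 2.5641, 1.1284]  P^+=[0.2790 0.0729 0.1373; 0.0729 1.5303 -0.1154; 0.1373 -0.1154 0.7894]
step 2: x^-=[-1.1906, 2.7048, 1.2597]  P^-=[0.5469 -0.1225 0.2062; -0.1225 2.0599 -0.1057; 0.2062 -0.1057 0.9949]  S=[0.8774]  K=[0.5738; -0.3418; -0.0591]  nu=[0.6812]  x^+=[-0.7998, 2.4720, 1.2195]  P^+=[0.2580 0.0496 0.2360; 0.0496 1.9574 -0.1235; 0.2360 -0.1235 0.9918]
step 3: x^-=[-0.8552, 2.6291, 1.2697]  P^-=[0.5734 -0.2036 0.3095; -0.2036 2.5373 -0.0972; 0.3095 -0.0972 1.1258]  S=[0.8792]  K=[0.5803; -0.4903; 0.0174]  nu=[-1.4391]  x^+=[-1.6903, 3.3347, 1.2446]  P^+=[0.2773 0.0466 0.3006; 0.0466 2.3260 -0.0897; 0.3006 -0.0897 1.1255]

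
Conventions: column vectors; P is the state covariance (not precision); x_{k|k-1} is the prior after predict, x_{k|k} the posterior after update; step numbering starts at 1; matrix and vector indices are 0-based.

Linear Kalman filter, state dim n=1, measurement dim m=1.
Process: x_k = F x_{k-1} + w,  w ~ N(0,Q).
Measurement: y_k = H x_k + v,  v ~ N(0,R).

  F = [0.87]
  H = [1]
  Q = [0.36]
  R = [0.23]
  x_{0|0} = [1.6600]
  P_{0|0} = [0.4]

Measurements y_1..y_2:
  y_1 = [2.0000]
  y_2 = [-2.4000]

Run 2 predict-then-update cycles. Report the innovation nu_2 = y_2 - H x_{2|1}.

innov = [-4.0154]

step 1: x^-=[1.4442]  P^-=[0.6628]  S=[0.8928]  K=[0.7424]  nu=[0.5558]  x^+=[1.8568]  P^+=[0.1707]
step 2: x^-=[1.6154]  P^-=[0.4892]  S=[0.7192]  K=[0.6802]  nu=[-4.0154]  x^+=[-1.1159]  P^+=[0.1564]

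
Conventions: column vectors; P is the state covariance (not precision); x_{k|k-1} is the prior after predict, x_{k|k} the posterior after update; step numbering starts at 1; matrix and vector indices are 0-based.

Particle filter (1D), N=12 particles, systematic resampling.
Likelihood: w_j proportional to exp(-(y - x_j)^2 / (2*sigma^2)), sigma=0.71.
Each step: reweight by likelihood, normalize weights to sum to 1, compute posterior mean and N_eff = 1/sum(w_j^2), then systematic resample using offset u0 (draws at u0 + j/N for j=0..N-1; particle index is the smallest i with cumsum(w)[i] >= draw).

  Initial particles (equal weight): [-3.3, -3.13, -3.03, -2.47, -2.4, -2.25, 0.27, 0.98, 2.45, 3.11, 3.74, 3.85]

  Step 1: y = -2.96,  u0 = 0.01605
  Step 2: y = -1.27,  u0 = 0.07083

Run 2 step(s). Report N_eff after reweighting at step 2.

N_eff = 6.3387

step 1: w=[0.1788, 0.1949, 0.1996, 0.1581, 0.1470, 0.1216, 0.0000, 0.0000, 0.0000, 0.0000, 0.0000, 0.0000]  mean=-2.8218  Neff=5.8417  idx=[0, 0, 1, 1, 1, 2, 2, 3, 3, 4, 4, 5]
step 2: w=[0.0102, 0.0102, 0.0196, 0.0196, 0.0196, 0.0280, 0.0280, 0.1451, 0.1451, 0.1706, 0.1706, 0.2335]  mean=-2.4818  Neff=6.3387  idx=[4, 7, 7, 8, 8, 9, 9, 10, 10, 11, 11, 11]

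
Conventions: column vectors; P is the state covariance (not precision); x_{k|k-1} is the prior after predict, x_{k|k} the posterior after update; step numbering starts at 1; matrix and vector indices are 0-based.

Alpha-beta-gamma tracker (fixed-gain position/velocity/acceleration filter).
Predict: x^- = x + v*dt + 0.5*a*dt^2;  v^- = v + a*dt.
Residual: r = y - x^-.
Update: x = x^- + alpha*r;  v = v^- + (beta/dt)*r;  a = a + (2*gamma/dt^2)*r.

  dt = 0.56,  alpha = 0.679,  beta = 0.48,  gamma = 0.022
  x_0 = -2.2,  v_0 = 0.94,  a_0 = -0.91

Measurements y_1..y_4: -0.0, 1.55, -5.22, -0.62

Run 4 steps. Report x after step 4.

step 1: x_pred=-1.8163  r=1.8163  x^+=-0.5830  v^+=1.9872  a^+=-0.6552
step 2: x_pred=0.4271  r=1.1229  x^+=1.1895  v^+=2.5828  a^+=-0.4976
step 3: x_pred=2.5579  r=-7.7779  x^+=-2.7233  v^+=-4.3626  a^+=-1.5889
step 4: x_pred=-5.4155  r=4.7955  x^+=-2.1594  v^+=-1.1420  a^+=-0.9161

x_post = -2.1594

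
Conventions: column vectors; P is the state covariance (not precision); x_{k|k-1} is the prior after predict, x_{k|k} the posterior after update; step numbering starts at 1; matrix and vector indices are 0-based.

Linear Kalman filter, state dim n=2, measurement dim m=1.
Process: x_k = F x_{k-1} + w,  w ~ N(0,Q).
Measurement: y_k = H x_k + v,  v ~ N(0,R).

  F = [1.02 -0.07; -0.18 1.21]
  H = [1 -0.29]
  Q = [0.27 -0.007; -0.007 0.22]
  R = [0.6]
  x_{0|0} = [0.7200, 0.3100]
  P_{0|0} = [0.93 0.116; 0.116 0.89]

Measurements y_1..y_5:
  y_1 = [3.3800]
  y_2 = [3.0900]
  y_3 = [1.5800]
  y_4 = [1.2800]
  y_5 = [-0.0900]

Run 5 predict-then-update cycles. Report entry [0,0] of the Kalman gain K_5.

step 1: x^-=[0.7127, 0.2455]  P^-=[1.2254 -0.1085; -0.1085 1.5027]  S=[2.0147]  K=[0.6238; -0.2702]  nu=[2.7385]  x^+=[2.4211, -0.4943]  P^+=[0.4413 0.2310; 0.2310 1.3556]
step 2: x^-=[2.5041, -1.0339]  P^-=[0.7028 0.0852; 0.0852 2.1184]  S=[1.4315]  K=[0.4737; -0.3696]  nu=[0.2861]  x^+=[2.6396, -1.1396]  P^+=[0.3816 0.3358; 0.3358 1.9228]
step 3: x^-=[2.7722, -1.8541]  P^-=[0.6285 0.1788; 0.1788 2.9013]  S=[1.3688]  K=[0.4213; -0.4841]  nu=[-1.7299]  x^+=[2.0434, -1.0167]  P^+=[0.3856 0.4579; 0.4579 2.5806]
step 4: x^-=[2.1555, -1.5981]  P^-=[0.6184 0.2746; 0.2746 3.8112]  S=[1.3797]  K=[0.3905; -0.6021]  nu=[-1.3389]  x^+=[1.6326, -0.7919]  P^+=[0.4080 0.5990; 0.5990 3.3111]
step 5: x^-=[1.7207, -1.2521]  P^-=[0.6252 0.3844; 0.3844 4.8201]  S=[1.4076]  K=[0.3649; -0.7200]  nu=[-2.1738]  x^+=[0.9274, 0.3129]  P^+=[0.4377 0.7543; 0.7543 4.0905]

K[0,0] = 0.3649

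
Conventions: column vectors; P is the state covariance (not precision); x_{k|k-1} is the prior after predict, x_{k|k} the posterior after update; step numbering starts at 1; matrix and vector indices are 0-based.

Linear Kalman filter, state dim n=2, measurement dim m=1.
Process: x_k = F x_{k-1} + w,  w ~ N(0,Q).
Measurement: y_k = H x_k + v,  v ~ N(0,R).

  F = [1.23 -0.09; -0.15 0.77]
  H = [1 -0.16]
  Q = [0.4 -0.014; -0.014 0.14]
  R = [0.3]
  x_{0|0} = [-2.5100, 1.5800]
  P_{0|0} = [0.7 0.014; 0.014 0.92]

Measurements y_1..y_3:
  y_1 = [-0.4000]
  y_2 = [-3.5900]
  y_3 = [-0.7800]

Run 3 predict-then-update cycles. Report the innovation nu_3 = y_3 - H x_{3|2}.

step 1: x^-=[-3.2295, 1.5931]  P^-=[1.4634 -0.1935; -0.1935 0.6980]  S=[1.8432]  K=[0.8107; -0.1656]  nu=[3.0844]  x^+=[-0.7288, 1.0825]  P^+=[0.2519 0.0539; 0.0539 0.6475]
step 2: x^-=[-0.9939, 0.9428]  P^-=[0.7743 -0.0535; -0.0535 0.5171]  S=[1.1047]  K=[0.7087; -0.1234]  nu=[-2.4453]  x^+=[-2.7268, 1.2445]  P^+=[0.2195 0.0430; 0.0430 0.5003]
step 3: x^-=[-3.4660, 1.3673]  P^-=[0.7266 -0.0478; -0.0478 0.4316]  S=[1.0530]  K=[0.6973; -0.1110]  nu=[2.9048]  x^+=[-1.4404, 1.0448]  P^+=[0.2146 0.0337; 0.0337 0.4186]

innov = [2.9048]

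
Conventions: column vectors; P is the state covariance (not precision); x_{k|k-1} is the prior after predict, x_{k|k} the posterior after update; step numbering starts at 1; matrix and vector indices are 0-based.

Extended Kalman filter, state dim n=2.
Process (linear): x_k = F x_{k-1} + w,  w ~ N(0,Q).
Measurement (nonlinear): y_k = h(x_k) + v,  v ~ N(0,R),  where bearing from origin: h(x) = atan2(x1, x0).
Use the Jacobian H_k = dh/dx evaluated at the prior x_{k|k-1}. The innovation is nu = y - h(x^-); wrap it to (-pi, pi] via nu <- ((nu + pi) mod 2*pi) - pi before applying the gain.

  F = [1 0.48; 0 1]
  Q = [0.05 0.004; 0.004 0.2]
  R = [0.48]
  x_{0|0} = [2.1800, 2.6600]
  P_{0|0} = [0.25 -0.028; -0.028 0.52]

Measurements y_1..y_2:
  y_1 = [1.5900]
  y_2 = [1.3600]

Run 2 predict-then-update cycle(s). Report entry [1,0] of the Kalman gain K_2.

K[1,0] = 0.1764

step 1: x^-=[3.4568, 2.6600]  P^-=[0.3929 0.2256; 0.2256 0.7200]  H_jac=[-0.1398 0.1817]  S=[0.5000]  K=[-0.0279; 0.1986]  nu=[0.9341]  x^+=[3.4307, 2.8455]  P^+=[0.3925 0.2284; 0.2284 0.7003]
step 2: x^-=[4.7966, 2.8455]  P^-=[0.8231 0.5685; 0.5685 0.9003]  H_jac=[-0.0915 0.1542]  S=[0.4923]  K=[0.0251; 0.1764]  nu=[0.8246]  x^+=[4.8173, 2.9909]  P^+=[0.8228 0.5663; 0.5663 0.8850]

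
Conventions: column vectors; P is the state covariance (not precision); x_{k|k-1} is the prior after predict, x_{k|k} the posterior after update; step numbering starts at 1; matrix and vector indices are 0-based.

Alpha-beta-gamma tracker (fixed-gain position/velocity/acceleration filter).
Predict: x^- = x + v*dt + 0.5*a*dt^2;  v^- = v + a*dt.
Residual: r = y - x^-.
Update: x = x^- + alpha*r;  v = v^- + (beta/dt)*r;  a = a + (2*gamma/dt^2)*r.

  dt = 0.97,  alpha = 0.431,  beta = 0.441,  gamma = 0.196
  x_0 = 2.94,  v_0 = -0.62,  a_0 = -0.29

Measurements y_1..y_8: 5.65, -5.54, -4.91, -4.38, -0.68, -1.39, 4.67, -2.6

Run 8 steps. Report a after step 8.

step 1: x_pred=2.2022  r=3.4478  x^+=3.6882  v^+=0.6662  a^+=1.1464
step 2: x_pred=4.8738  r=-10.4138  x^+=0.3854  v^+=-2.9562  a^+=-3.1922
step 3: x_pred=-3.9839  r=-0.9261  x^+=-4.3830  v^+=-6.4737  a^+=-3.5780
step 4: x_pred=-12.3458  r=7.9658  x^+=-8.9125  v^+=-6.3228  a^+=-0.2593
step 5: x_pred=-15.1676  r=14.4876  x^+=-8.9235  v^+=0.0123  a^+=5.7766
step 6: x_pred=-6.1939  r=4.8039  x^+=-4.1234  v^+=7.7997  a^+=7.7780
step 7: x_pred=7.1014  r=-2.4314  x^+=6.0535  v^+=14.2389  a^+=6.7650
step 8: x_pred=23.0478  r=-25.6478  x^+=11.9936  v^+=9.1405  a^+=-3.9204

a_post = -3.9204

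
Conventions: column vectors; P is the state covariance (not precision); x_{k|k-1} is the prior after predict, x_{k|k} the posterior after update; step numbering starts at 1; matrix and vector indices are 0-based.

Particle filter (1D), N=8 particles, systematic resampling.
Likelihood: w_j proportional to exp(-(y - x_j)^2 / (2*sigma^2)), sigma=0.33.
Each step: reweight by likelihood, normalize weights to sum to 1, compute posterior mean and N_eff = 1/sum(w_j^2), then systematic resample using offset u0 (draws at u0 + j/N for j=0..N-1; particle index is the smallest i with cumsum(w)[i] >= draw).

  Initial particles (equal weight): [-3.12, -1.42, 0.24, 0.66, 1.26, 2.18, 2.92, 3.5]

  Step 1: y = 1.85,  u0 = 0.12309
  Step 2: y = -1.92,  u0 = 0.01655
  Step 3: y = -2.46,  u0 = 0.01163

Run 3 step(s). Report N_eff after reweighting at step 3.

step 1: w=[0.0000, 0.0000, 0.0000, 0.0018, 0.2480, 0.7437, 0.0064, 0.0000]  mean=1.9538  Neff=1.6268  idx=[4, 4, 5, 5, 5, 5, 5, 6]
step 2: w=[0.5000, 0.5000, 0.0000, 0.0000, 0.0000, 0.0000, 0.0000, 0.0000]  mean=1.2600  Neff=2.0000  idx=[0, 0, 0, 0, 1, 1, 1, 1]
step 3: w=[0.1250, 0.1250, 0.1250, 0.1250, 0.1250, 0.1250, 0.1250, 0.1250]  mean=1.2600  Neff=8.0000  idx=[0, 1, 2, 3, 4, 5, 6, 7]

N_eff = 8.0000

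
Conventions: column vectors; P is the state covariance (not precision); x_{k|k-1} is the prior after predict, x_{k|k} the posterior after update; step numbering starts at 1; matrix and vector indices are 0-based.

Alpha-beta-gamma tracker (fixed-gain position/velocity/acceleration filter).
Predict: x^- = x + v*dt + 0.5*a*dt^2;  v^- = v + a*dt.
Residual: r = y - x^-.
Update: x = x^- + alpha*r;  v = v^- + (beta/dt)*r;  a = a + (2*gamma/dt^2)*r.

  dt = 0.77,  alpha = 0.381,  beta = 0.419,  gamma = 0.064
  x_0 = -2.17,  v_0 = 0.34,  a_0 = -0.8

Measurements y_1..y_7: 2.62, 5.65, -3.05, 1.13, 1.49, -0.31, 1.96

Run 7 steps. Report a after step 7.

a_post = 0.1033

step 1: x_pred=-2.1454  r=4.7654  x^+=-0.3298  v^+=2.3171  a^+=0.2288
step 2: x_pred=1.5222  r=4.1278  x^+=3.0949  v^+=4.7394  a^+=1.1199
step 3: x_pred=7.0763  r=-10.1263  x^+=3.2182  v^+=0.0915  a^+=-1.0662
step 4: x_pred=2.9725  r=-1.8425  x^+=2.2705  v^+=-1.7321  a^+=-1.4640
step 5: x_pred=0.5028  r=0.9872  x^+=0.8789  v^+=-2.3222  a^+=-1.2509
step 6: x_pred=-1.2800  r=0.9700  x^+=-0.9104  v^+=-2.7575  a^+=-1.0415
step 7: x_pred=-3.3425  r=5.3025  x^+=-1.3222  v^+=-0.6741  a^+=0.1033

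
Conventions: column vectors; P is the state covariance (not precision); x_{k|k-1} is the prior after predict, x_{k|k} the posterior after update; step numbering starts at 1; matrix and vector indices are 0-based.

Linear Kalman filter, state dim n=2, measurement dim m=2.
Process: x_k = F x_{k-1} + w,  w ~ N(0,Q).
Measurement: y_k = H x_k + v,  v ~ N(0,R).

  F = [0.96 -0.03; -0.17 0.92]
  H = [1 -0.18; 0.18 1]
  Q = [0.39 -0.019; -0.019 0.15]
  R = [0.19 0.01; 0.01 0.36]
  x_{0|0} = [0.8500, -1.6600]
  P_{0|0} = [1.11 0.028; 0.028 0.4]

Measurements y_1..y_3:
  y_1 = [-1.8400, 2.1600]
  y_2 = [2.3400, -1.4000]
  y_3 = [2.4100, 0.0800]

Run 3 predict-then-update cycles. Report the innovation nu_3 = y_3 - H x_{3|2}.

innov = [1.0240, 0.5330]

step 1: x^-=[0.8658, -1.6717]  P^-=[1.4117 -0.1863; -0.1863 0.5119]  S=[1.6854 -0.0083; -0.0083 0.8505]  K=[0.8580 0.0881; -0.1625 0.5608]  nu=[-3.0067, 3.6759]  x^+=[-1.3900, 0.8782]  P^+=[0.1658 0.0105; 0.0105 0.1984]
step 2: x^-=[-1.3608, 1.0443]  P^-=[0.5424 -0.0422; -0.0422 0.3194]  S=[0.7579 0.0092; 0.0092 0.6818]  K=[0.7248 0.0714; -0.1372 0.4592]  nu=[3.8888, -2.1993]  x^+=[1.3006, -0.4993]  P^+=[0.1398 0.0078; 0.0078 0.1625]
step 3: x^-=[1.2635, -0.6804]  P^-=[0.5186 -0.0394; -0.0394 0.2892]  S=[0.7321 0.0132; 0.0132 0.6518]  K=[0.7168 0.0683; -0.1327 0.4355]  nu=[1.0240, 0.5330]  x^+=[2.0339, -0.5843]  P^+=[0.1381 0.0069; 0.0069 0.1542]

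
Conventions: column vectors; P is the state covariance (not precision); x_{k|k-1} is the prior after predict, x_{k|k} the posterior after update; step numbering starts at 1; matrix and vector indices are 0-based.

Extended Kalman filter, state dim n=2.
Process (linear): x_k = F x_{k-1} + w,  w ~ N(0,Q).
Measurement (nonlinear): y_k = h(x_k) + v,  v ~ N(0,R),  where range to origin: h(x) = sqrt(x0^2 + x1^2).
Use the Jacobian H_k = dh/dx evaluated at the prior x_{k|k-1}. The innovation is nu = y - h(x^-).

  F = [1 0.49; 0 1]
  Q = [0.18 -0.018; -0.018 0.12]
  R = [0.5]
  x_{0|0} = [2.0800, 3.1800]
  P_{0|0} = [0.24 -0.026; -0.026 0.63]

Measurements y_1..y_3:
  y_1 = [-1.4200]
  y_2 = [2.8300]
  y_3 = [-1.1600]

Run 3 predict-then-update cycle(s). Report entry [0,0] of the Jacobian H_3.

step 1: x^-=[3.6382, 3.1800]  P^-=[0.5458 0.2647; 0.2647 0.7500]  H_jac=[0.7529 0.6581]  S=[1.3965]  K=[0.4190; 0.4961]  nu=[-6.2521]  x^+=[1.0187, 0.0781]  P^+=[0.3006 -0.0256; -0.0256 0.4062]
step 2: x^-=[1.0570, 0.0781]  P^-=[0.5531 0.1555; 0.1555 0.5262]  H_jac=[0.9973 0.0737]  S=[1.0758]  K=[0.5234; 0.1802]  nu=[1.7702]  x^+=[1.9834, 0.3971]  P^+=[0.2584 0.0540; 0.0540 0.4913]
step 3: x^-=[2.1779, 0.3971]  P^-=[0.6093 0.2768; 0.2768 0.6113]  H_jac=[0.9838 0.1794]  S=[1.2070]  K=[0.5377; 0.3164]  nu=[-3.3738]  x^+=[0.3637, -0.6705]  P^+=[0.2603 0.0714; 0.0714 0.4905]

H_jac[0,0] = 0.9838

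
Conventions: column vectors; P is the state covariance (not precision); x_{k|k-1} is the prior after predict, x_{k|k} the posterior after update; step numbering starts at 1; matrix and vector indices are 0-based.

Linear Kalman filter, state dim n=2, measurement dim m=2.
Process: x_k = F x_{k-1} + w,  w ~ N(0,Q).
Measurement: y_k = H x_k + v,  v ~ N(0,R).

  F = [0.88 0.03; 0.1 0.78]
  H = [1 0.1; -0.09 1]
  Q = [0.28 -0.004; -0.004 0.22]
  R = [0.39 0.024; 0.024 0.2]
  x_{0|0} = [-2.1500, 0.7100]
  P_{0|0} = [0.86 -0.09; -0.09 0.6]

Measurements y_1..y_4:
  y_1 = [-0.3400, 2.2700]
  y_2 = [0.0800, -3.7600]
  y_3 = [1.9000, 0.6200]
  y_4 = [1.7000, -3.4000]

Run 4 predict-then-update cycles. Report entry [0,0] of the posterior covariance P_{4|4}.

step 1: x^-=[-1.8707, 0.3388]  P^-=[0.9418 0.0237; 0.0237 0.5796]  S=[1.3423 0.0207; 0.0207 0.7830]  K=[0.7049 -0.0966; 0.0495 0.7362]  nu=[1.4968, 1.7628]  x^+=[-0.9860, 1.7107]  P^+=[0.2704 0.0219; 0.0219 0.1504]
step 2: x^-=[-0.8163, 1.2358]  P^-=[0.4907 0.0384; 0.0384 0.3176]  S=[0.8915 0.0497; 0.0497 0.5147]  K=[0.5583 -0.0650; 0.0450 0.6061]  nu=[0.7728, -5.0692]  x^+=[-0.0552, -1.8018]  P^+=[0.2142 0.0197; 0.0197 0.1241]
step 3: x^-=[-0.1027, -1.4109]  P^-=[0.4470 0.0313; 0.0313 0.3007]  S=[0.8463 0.0449; 0.0449 0.4987]  K=[0.5354 -0.0661; 0.0411 0.5936]  nu=[2.1438, 2.0217]  x^+=[0.9116, -0.1228]  P^+=[0.2054 0.0181; 0.0181 0.1213]
step 4: x^-=[0.7985, -0.0046]  P^-=[0.4401 0.0294; 0.0294 0.2987]  S=[0.8390 0.0434; 0.0434 0.4970]  K=[0.5316 -0.0670; 0.0400 0.5922]  nu=[0.9019, -3.3235]  x^+=[1.5005, -1.9368]  P^+=[0.2039 0.0177; 0.0177 0.1210]

P_post[0,0] = 0.2039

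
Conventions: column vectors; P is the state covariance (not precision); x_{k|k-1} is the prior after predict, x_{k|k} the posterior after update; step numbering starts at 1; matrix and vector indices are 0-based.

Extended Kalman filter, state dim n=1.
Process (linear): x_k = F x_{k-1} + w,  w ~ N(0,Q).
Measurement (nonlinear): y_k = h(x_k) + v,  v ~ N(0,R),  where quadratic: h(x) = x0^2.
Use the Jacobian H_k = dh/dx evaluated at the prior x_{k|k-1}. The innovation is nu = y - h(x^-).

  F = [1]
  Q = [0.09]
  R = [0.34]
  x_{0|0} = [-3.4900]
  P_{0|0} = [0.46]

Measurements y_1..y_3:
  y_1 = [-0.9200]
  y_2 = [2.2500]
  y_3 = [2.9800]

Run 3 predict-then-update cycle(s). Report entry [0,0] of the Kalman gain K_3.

K[0,0] = -0.2471

step 1: x^-=[-3.4900]  P^-=[0.5500]  H_jac=[-6.9800]  S=[27.1362]  K=[-0.1415]  nu=[-13.1001]  x^+=[-1.6367]  P^+=[0.0069]
step 2: x^-=[-1.6367]  P^-=[0.0969]  H_jac=[-3.2734]  S=[1.3782]  K=[-0.2301]  nu=[-0.4288]  x^+=[-1.5380]  P^+=[0.0239]
step 3: x^-=[-1.5380]  P^-=[0.1139]  H_jac=[-3.0761]  S=[1.4178]  K=[-0.2471]  nu=[0.6145]  x^+=[-1.6899]  P^+=[0.0273]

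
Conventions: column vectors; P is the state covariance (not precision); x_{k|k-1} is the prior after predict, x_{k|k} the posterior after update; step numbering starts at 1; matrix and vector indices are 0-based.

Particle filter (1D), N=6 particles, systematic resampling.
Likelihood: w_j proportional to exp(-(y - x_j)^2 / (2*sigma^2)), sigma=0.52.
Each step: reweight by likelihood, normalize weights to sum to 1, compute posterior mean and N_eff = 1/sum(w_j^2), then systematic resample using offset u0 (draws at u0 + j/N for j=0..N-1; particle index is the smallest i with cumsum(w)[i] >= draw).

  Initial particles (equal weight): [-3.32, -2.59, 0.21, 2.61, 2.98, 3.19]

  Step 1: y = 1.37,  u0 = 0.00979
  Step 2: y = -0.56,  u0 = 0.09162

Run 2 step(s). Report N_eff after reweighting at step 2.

step 1: w=[0.0000, 0.0000, 0.5473, 0.3837, 0.0546, 0.0144]  mean=1.3251  Neff=2.2226  idx=[2, 2, 2, 2, 3, 3]
step 2: w=[0.2500, 0.2500, 0.2500, 0.2500, 0.0000, 0.0000]  mean=0.2100  Neff=4.0000  idx=[0, 1, 1, 2, 3, 3]

N_eff = 4.0000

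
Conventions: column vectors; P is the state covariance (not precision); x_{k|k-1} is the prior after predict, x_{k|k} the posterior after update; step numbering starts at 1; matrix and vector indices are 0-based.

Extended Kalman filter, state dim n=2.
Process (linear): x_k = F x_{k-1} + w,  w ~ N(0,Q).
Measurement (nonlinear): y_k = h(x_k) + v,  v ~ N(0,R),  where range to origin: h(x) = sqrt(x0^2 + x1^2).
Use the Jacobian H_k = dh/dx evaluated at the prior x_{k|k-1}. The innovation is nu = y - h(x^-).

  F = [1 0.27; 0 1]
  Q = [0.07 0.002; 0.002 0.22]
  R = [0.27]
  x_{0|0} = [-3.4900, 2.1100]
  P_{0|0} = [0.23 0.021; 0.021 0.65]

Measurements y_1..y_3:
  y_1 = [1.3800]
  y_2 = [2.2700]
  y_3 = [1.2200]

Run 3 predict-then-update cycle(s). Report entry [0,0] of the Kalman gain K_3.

step 1: x^-=[-2.9203, 2.1100]  P^-=[0.3587 0.1985; 0.1985 0.8700]  H_jac=[-0.8106 0.5857]  S=[0.6156]  K=[-0.2835; 0.5663]  nu=[-2.2228]  x^+=[-2.2902, 0.8513]  P^+=[0.3093 0.2973; 0.2973 0.6726]
step 2: x^-=[-2.0603, 0.8513]  P^-=[0.5888 0.4809; 0.4809 0.8926]  H_jac=[-0.9242 0.3819]  S=[0.5637]  K=[-0.6397; -0.1839]  nu=[0.0407]  x^+=[-2.0864, 0.8438]  P^+=[0.3582 0.4146; 0.4146 0.8735]
step 3: x^-=[-1.8586, 0.8438]  P^-=[0.7158 0.6525; 0.6525 1.0935]  H_jac=[-0.9106 0.4134]  S=[0.5591]  K=[-0.6833; -0.2541]  nu=[-0.8211]  x^+=[-1.2975, 1.0524]  P^+=[0.4547 0.5554; 0.5554 1.0574]

K[0,0] = -0.6833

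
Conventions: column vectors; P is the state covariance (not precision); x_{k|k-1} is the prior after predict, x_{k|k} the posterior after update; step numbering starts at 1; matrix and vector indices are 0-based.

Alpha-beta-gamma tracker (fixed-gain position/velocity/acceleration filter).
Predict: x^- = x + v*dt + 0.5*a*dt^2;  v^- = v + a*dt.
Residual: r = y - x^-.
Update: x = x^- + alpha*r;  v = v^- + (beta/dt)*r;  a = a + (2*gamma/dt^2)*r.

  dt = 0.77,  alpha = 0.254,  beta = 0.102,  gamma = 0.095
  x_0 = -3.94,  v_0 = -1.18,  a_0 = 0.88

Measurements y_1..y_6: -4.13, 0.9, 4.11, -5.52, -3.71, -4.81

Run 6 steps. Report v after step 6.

step 1: x_pred=-4.5877  r=0.4577  x^+=-4.4715  v^+=-0.4418  a^+=1.0267
step 2: x_pred=-4.5073  r=5.4073  x^+=-3.1338  v^+=1.0651  a^+=2.7595
step 3: x_pred=-1.4957  r=5.6057  x^+=-0.0718  v^+=3.9324  a^+=4.5559
step 4: x_pred=4.3067  r=-9.8267  x^+=1.8107  v^+=6.1387  a^+=1.4068
step 5: x_pred=6.9546  r=-10.6646  x^+=4.2458  v^+=5.8093  a^+=-2.0108
step 6: x_pred=8.1228  r=-12.9328  x^+=4.8379  v^+=2.5478  a^+=-6.1552

v_post = 2.5478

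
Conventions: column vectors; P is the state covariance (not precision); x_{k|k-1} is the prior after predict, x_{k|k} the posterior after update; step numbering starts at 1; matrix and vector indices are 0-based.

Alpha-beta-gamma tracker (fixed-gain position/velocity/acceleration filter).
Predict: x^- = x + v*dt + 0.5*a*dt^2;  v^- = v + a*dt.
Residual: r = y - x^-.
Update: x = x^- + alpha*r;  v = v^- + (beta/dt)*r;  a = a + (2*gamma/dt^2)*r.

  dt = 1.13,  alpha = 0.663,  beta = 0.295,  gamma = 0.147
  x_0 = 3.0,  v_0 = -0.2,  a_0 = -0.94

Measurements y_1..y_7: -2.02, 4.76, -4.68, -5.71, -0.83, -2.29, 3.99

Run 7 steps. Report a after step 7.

a_post = 3.2319

step 1: x_pred=2.1739  r=-4.1939  x^+=-0.6067  v^+=-2.3571  a^+=-1.9056
step 2: x_pred=-4.4868  r=9.2468  x^+=1.6438  v^+=-2.0964  a^+=0.2234
step 3: x_pred=-0.5825  r=-4.0975  x^+=-3.2991  v^+=-2.9137  a^+=-0.7200
step 4: x_pred=-7.0513  r=1.3413  x^+=-6.1620  v^+=-3.3771  a^+=-0.4112
step 5: x_pred=-10.2407  r=9.4107  x^+=-4.0014  v^+=-1.3850  a^+=1.7556
step 6: x_pred=-4.4456  r=2.1556  x^+=-3.0164  v^+=1.1615  a^+=2.2519
step 7: x_pred=-0.2662  r=4.2562  x^+=2.5557  v^+=4.8173  a^+=3.2319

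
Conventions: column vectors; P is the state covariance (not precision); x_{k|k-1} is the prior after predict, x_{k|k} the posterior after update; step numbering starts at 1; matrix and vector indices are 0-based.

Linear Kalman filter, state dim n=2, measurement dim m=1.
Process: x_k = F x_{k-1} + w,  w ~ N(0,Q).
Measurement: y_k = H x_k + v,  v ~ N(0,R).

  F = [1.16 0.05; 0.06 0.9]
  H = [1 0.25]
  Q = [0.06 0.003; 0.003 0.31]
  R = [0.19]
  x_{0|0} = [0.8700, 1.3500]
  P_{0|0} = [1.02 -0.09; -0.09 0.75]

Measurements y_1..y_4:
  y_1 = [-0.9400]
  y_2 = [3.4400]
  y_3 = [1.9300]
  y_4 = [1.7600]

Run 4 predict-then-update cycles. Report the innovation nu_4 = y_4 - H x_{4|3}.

innov = [-0.5778]

step 1: x^-=[1.0767, 1.2672]  P^-=[1.4239 0.0135; 0.0135 0.9115]  S=[1.6777]  K=[0.8508; 0.1439]  nu=[-2.3335]  x^+=[-0.9086, 0.9315]  P^+=[0.2096 -0.1918; -0.1918 0.8767]
step 2: x^-=[-1.0074, 0.7838]  P^-=[0.3220 -0.1438; -0.1438 1.0002]  S=[0.5026]  K=[0.5691; 0.2114]  nu=[4.2514]  x^+=[1.4122, 1.6824]  P^+=[0.1592 -0.2043; -0.2043 0.9777]
step 3: x^-=[1.7222, 1.5989]  P^-=[0.2530 -0.1558; -0.1558 1.0805]  S=[0.4326]  K=[0.4947; 0.2643]  nu=[-0.1920]  x^+=[1.6273, 1.5481]  P^+=[0.1471 -0.2124; -0.2124 1.0503]
step 4: x^-=[1.9650, 1.4910]  P^-=[0.2359 -0.1618; -0.1618 1.1383]  S=[0.4161]  K=[0.4697; 0.2949]  nu=[-0.5778]  x^+=[1.6937, 1.3205]  P^+=[0.1441 -0.2195; -0.2195 1.1021]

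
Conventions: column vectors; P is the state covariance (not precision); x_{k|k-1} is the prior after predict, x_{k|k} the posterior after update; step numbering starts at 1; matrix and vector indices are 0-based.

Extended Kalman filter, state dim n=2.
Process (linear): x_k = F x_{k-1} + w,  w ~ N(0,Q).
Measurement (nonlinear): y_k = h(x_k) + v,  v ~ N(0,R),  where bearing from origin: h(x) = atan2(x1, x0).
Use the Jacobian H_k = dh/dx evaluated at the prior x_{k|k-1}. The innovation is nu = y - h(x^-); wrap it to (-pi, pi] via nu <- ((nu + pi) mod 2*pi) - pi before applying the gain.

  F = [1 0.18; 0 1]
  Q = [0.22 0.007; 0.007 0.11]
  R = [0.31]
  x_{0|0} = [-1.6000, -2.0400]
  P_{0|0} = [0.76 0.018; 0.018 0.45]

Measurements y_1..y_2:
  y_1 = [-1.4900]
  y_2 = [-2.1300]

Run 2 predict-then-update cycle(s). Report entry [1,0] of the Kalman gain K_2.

step 1: x^-=[-1.9672, -2.0400]  P^-=[1.0011 0.1060; 0.1060 0.5600]  H_jac=[0.2540 -0.2449]  S=[0.3950]  K=[0.5780; -0.2791]  nu=[0.8480]  x^+=[-1.4770, -2.2767]  P^+=[0.8691 0.1697; 0.1697 0.5292]
step 2: x^-=[-1.8868, -2.2767]  P^-=[1.1673 0.2720; 0.2720 0.6392]  H_jac=[0.2604 -0.2158]  S=[0.3884]  K=[0.6316; -0.1728]  nu=[0.1328]  x^+=[-1.8029, -2.2996]  P^+=[1.0124 0.3144; 0.3144 0.6276]

K[1,0] = -0.1728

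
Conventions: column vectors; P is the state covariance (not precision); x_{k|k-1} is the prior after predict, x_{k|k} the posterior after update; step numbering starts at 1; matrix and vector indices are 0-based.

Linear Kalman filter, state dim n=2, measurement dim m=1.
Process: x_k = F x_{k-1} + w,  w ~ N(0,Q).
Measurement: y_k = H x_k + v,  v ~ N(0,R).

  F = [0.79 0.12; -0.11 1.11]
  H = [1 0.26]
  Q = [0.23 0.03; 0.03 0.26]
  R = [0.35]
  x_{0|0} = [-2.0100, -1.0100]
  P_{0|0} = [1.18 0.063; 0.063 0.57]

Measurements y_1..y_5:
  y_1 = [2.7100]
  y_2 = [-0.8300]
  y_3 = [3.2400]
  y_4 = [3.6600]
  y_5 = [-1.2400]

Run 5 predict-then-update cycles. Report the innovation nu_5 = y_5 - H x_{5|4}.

innov = [-3.9079]

step 1: x^-=[-1.7091, -0.9000]  P^-=[0.9866 0.0578; 0.0578 0.9612]  S=[1.4316]  K=[0.6996; 0.2149]  nu=[4.6531]  x^+=[1.5464, 0.1001]  P^+=[0.2858 -0.1575; -0.1575 0.8951]
step 2: x^-=[1.2337, -0.0590]  P^-=[0.3914 -0.0116; -0.0116 1.4047]  S=[0.8303]  K=[0.4678; 0.4258]  nu=[-2.0483]  x^+=[0.2755, -0.9313]  P^+=[0.2097 -0.1770; -0.1770 1.2541]
step 3: x^-=[0.1059, -1.0640]  P^-=[0.3454 0.0259; 0.0259 1.8510]  S=[0.8340]  K=[0.4222; 0.6081]  nu=[3.4107]  x^+=[1.5460, 1.0102]  P^+=[0.1967 -0.1882; -0.1882 1.5426]
step 4: x^-=[1.3426, 0.9512]  P^-=[0.3393 0.0558; 0.0558 2.2089]  S=[0.8676]  K=[0.4078; 0.7263]  nu=[2.0701]  x^+=[2.1867, 2.4547]  P^+=[0.1950 -0.2011; -0.2011 1.7513]
step 5: x^-=[2.0221, 2.4841]  P^-=[0.3388 0.0726; 0.0726 2.4692]  S=[0.8935]  K=[0.4003; 0.7998]  nu=[-3.9079]  x^+=[0.4577, -0.6415]  P^+=[0.1956 -0.2135; -0.2135 1.8977]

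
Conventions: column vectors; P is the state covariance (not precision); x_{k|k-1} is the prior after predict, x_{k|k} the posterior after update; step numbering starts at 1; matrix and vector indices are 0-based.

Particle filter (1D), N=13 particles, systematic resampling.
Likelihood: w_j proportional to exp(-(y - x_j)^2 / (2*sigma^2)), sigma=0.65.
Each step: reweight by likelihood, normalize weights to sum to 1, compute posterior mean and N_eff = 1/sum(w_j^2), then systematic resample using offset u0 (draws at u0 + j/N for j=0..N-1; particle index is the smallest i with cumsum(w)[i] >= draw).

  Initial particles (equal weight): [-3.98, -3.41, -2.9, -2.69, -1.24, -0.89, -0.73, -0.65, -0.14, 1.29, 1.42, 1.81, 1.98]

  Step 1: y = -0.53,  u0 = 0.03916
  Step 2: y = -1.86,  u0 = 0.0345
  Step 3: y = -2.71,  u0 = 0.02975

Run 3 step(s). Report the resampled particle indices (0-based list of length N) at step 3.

step 1: w=[0.0000, 0.0000, 0.0003, 0.0009, 0.1305, 0.2033, 0.2261, 0.2330, 0.1980, 0.0047, 0.0026, 0.0004, 0.0001]  mean=-0.6798  Neff=4.9261  idx=[4, 4, 5, 5, 6, 6, 6, 7, 7, 7, 8, 8, 8]
step 2: w=[0.1977, 0.1977, 0.1023, 0.1023, 0.0688, 0.0688, 0.0688, 0.0551, 0.0551, 0.0551, 0.0094, 0.0094, 0.0094]  mean=-0.9346  Neff=8.1489  idx=[0, 0, 0, 1, 1, 2, 2, 3, 4, 5, 6, 8, 9]
step 3: w=[0.1584, 0.1584, 0.1584, 0.1584, 0.1584, 0.0406, 0.0406, 0.0406, 0.0197, 0.0197, 0.0197, 0.0135, 0.0135]  mean=-1.1513  Neff=7.5776  idx=[0, 0, 1, 1, 2, 2, 3, 3, 4, 4, 5, 7, 9]

resampled_idx = [0, 0, 1, 1, 2, 2, 3, 3, 4, 4, 5, 7, 9]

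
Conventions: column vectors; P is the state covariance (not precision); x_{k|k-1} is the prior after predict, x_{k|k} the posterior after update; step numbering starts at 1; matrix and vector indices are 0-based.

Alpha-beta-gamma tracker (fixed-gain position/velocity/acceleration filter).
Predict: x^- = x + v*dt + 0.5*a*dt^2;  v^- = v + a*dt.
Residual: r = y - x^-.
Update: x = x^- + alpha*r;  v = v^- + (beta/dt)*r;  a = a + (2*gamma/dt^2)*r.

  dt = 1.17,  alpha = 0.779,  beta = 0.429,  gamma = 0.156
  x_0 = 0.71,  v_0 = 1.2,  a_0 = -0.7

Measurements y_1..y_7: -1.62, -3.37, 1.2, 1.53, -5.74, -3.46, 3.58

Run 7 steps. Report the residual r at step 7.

step 1: x_pred=1.6349  r=-3.2549  x^+=-0.9007  v^+=-0.8125  a^+=-1.4419
step 2: x_pred=-2.8381  r=-0.5319  x^+=-3.2525  v^+=-2.6944  a^+=-1.5631
step 3: x_pred=-7.4748  r=8.6748  x^+=-0.7171  v^+=-1.3425  a^+=0.4141
step 4: x_pred=-2.0044  r=3.5344  x^+=0.7489  v^+=0.4379  a^+=1.2197
step 5: x_pred=2.0961  r=-7.8361  x^+=-4.0082  v^+=-1.0083  a^+=-0.5663
step 6: x_pred=-5.5756  r=2.1156  x^+=-3.9275  v^+=-0.8952  a^+=-0.0842
step 7: x_pred=-5.0325  r=8.6125  x^+=1.6766  v^+=2.1642  a^+=1.8788

resid = 8.6125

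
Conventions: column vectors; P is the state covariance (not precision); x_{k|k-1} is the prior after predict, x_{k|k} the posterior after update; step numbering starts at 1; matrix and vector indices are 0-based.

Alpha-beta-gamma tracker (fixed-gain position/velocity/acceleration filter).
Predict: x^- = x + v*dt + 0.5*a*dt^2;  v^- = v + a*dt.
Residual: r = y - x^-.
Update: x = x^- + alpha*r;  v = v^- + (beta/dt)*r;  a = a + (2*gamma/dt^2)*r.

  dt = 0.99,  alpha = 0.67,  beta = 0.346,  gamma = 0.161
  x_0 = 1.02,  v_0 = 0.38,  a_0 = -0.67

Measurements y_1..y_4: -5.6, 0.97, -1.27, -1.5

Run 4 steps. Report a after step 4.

step 1: x_pred=1.0679  r=-6.6679  x^+=-3.3996  v^+=-2.6137  a^+=-2.8606
step 2: x_pred=-7.3890  r=8.3590  x^+=-1.7885  v^+=-2.5243  a^+=-0.1144
step 3: x_pred=-4.3436  r=3.0736  x^+=-2.2843  v^+=-1.5633  a^+=0.8954
step 4: x_pred=-3.3932  r=1.8932  x^+=-2.1248  v^+=-0.0152  a^+=1.5174

a_post = 1.5174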